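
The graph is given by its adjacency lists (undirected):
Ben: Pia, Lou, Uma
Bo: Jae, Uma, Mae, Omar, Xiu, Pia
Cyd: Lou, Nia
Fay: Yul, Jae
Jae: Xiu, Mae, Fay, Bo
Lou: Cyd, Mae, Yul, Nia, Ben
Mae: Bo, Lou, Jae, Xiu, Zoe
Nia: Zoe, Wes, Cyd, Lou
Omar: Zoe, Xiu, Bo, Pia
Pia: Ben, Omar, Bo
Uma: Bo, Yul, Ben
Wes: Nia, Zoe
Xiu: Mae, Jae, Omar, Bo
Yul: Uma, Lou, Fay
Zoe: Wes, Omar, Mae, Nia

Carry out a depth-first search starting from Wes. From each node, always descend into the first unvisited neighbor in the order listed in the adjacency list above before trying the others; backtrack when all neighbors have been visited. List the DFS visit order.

Wes, Nia, Zoe, Omar, Xiu, Mae, Bo, Jae, Fay, Yul, Uma, Ben, Pia, Lou, Cyd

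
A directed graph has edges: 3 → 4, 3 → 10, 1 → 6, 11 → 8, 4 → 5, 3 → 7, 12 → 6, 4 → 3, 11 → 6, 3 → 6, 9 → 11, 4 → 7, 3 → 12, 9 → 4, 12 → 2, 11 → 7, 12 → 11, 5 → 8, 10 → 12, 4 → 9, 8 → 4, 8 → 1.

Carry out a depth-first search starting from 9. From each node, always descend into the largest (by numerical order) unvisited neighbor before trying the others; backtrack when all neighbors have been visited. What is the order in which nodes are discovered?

9 → 11 → 8 → 4 → 7 → 5 → 3 → 12 → 6 → 2 → 10 → 1

Visit 9
9 → 11
11 → 8
8 → 4
4 → 7
4 → 5
4 → 3
3 → 12
12 → 6
12 → 2
3 → 10
8 → 1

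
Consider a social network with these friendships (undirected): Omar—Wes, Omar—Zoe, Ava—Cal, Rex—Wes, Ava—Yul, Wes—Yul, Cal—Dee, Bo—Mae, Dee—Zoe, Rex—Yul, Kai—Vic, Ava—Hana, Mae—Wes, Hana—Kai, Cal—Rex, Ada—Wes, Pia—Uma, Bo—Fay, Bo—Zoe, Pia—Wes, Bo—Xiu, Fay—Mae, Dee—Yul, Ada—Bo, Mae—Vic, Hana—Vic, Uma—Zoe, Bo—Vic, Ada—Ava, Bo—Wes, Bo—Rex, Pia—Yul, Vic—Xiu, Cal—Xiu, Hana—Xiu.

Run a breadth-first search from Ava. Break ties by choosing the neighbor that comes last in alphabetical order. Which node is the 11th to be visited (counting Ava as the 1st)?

Visit Ava; enqueue Yul, Hana, Cal, Ada → queue [Yul, Hana, Cal, Ada]
Visit Yul; enqueue Wes, Rex, Pia, Dee → queue [Hana, Cal, Ada, Wes, Rex, Pia, Dee]
Visit Hana; enqueue Xiu, Vic, Kai → queue [Cal, Ada, Wes, Rex, Pia, Dee, Xiu, Vic, Kai]
Visit Cal → queue [Ada, Wes, Rex, Pia, Dee, Xiu, Vic, Kai]
Visit Ada; enqueue Bo → queue [Wes, Rex, Pia, Dee, Xiu, Vic, Kai, Bo]
Visit Wes; enqueue Omar, Mae → queue [Rex, Pia, Dee, Xiu, Vic, Kai, Bo, Omar, Mae]
Visit Rex → queue [Pia, Dee, Xiu, Vic, Kai, Bo, Omar, Mae]
Visit Pia; enqueue Uma → queue [Dee, Xiu, Vic, Kai, Bo, Omar, Mae, Uma]
Visit Dee; enqueue Zoe → queue [Xiu, Vic, Kai, Bo, Omar, Mae, Uma, Zoe]
Visit Xiu → queue [Vic, Kai, Bo, Omar, Mae, Uma, Zoe]
Visit Vic → queue [Kai, Bo, Omar, Mae, Uma, Zoe]
Visit Kai → queue [Bo, Omar, Mae, Uma, Zoe]
Visit Bo; enqueue Fay → queue [Omar, Mae, Uma, Zoe, Fay]
Visit Omar → queue [Mae, Uma, Zoe, Fay]
Visit Mae → queue [Uma, Zoe, Fay]
Visit Uma → queue [Zoe, Fay]
Visit Zoe → queue [Fay]
Visit Fay → queue []

Visit order: Ava, Yul, Hana, Cal, Ada, Wes, Rex, Pia, Dee, Xiu, Vic, Kai, Bo, Omar, Mae, Uma, Zoe, Fay

Vic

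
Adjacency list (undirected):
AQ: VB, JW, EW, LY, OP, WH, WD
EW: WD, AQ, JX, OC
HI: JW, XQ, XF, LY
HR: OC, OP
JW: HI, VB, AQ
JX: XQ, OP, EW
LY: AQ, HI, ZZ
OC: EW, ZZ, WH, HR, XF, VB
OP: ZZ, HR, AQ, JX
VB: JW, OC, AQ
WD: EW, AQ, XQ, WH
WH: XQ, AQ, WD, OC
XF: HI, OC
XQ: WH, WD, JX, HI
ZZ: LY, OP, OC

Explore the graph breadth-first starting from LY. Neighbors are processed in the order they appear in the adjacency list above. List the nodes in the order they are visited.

LY, AQ, HI, ZZ, VB, JW, EW, OP, WH, WD, XQ, XF, OC, JX, HR

Visit LY; enqueue AQ, HI, ZZ → queue [AQ, HI, ZZ]
Visit AQ; enqueue VB, JW, EW, OP, WH, WD → queue [HI, ZZ, VB, JW, EW, OP, WH, WD]
Visit HI; enqueue XQ, XF → queue [ZZ, VB, JW, EW, OP, WH, WD, XQ, XF]
Visit ZZ; enqueue OC → queue [VB, JW, EW, OP, WH, WD, XQ, XF, OC]
Visit VB → queue [JW, EW, OP, WH, WD, XQ, XF, OC]
Visit JW → queue [EW, OP, WH, WD, XQ, XF, OC]
Visit EW; enqueue JX → queue [OP, WH, WD, XQ, XF, OC, JX]
Visit OP; enqueue HR → queue [WH, WD, XQ, XF, OC, JX, HR]
Visit WH → queue [WD, XQ, XF, OC, JX, HR]
Visit WD → queue [XQ, XF, OC, JX, HR]
Visit XQ → queue [XF, OC, JX, HR]
Visit XF → queue [OC, JX, HR]
Visit OC → queue [JX, HR]
Visit JX → queue [HR]
Visit HR → queue []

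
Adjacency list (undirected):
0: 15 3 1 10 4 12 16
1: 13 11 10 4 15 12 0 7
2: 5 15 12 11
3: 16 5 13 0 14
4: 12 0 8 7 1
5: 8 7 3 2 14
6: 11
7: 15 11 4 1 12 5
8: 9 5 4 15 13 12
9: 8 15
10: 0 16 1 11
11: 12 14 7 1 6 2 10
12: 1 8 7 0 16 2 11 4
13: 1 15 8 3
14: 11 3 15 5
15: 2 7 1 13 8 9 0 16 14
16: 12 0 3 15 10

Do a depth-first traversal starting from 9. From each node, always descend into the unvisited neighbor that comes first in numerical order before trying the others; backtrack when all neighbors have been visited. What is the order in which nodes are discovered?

Visit 9
9 → 8
8 → 4
4 → 0
0 → 1
1 → 7
7 → 5
5 → 2
2 → 11
11 → 6
11 → 10
10 → 16
16 → 3
3 → 13
13 → 15
15 → 14
16 → 12

9 8 4 0 1 7 5 2 11 6 10 16 3 13 15 14 12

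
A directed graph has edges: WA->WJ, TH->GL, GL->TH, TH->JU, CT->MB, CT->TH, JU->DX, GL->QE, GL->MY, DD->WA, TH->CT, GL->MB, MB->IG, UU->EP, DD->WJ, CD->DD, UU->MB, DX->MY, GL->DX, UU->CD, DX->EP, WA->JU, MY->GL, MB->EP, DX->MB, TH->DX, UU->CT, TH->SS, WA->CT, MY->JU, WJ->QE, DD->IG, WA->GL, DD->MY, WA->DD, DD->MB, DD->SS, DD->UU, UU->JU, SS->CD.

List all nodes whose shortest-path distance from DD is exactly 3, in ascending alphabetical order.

DX, TH

Level 0: DD
Level 1: IG, MB, MY, SS, UU, WA, WJ
Level 2: CD, CT, EP, GL, JU, QE
Level 3: DX, TH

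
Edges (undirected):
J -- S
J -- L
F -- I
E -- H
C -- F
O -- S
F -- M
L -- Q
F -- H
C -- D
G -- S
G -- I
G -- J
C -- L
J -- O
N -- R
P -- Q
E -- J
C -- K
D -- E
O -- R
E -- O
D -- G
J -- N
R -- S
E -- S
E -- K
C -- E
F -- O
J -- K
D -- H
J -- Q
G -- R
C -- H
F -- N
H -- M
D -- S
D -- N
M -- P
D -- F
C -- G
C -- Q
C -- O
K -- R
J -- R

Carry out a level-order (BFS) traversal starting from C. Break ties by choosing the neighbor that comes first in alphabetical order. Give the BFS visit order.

Visit C; enqueue D, E, F, G, H, K, L, O, Q → queue [D, E, F, G, H, K, L, O, Q]
Visit D; enqueue N, S → queue [E, F, G, H, K, L, O, Q, N, S]
Visit E; enqueue J → queue [F, G, H, K, L, O, Q, N, S, J]
Visit F; enqueue I, M → queue [G, H, K, L, O, Q, N, S, J, I, M]
Visit G; enqueue R → queue [H, K, L, O, Q, N, S, J, I, M, R]
Visit H → queue [K, L, O, Q, N, S, J, I, M, R]
Visit K → queue [L, O, Q, N, S, J, I, M, R]
Visit L → queue [O, Q, N, S, J, I, M, R]
Visit O → queue [Q, N, S, J, I, M, R]
Visit Q; enqueue P → queue [N, S, J, I, M, R, P]
Visit N → queue [S, J, I, M, R, P]
Visit S → queue [J, I, M, R, P]
Visit J → queue [I, M, R, P]
Visit I → queue [M, R, P]
Visit M → queue [R, P]
Visit R → queue [P]
Visit P → queue []

C -> D -> E -> F -> G -> H -> K -> L -> O -> Q -> N -> S -> J -> I -> M -> R -> P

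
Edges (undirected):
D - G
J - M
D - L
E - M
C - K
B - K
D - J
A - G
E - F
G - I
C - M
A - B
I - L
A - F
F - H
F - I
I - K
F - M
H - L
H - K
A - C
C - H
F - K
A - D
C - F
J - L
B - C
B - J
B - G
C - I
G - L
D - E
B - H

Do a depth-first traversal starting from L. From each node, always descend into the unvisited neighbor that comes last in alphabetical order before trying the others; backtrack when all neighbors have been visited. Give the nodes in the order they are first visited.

L → J → M → F → K → I → G → D → E → A → C → H → B

Visit L
L → J
J → M
M → F
F → K
K → I
I → G
G → D
D → E
D → A
A → C
C → H
H → B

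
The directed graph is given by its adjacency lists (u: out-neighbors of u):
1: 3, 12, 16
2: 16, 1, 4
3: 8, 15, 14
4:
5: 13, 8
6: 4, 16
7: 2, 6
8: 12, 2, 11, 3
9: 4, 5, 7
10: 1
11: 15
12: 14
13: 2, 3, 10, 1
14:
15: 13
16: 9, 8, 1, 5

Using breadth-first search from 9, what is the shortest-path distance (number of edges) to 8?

Level 0: 9
Level 1: 4, 5, 7
Level 2: 2, 6, 8, 13
Level 3: 1, 3, 10, 11, 12, 16
Level 4: 14, 15
8 first appears at level 2.

2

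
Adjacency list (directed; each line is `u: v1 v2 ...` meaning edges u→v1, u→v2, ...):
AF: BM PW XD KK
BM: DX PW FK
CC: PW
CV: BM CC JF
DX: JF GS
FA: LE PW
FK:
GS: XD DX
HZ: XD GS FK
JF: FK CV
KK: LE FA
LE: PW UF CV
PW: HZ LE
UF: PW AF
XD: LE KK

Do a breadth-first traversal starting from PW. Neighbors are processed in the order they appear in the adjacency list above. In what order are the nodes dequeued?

Visit PW; enqueue HZ, LE → queue [HZ, LE]
Visit HZ; enqueue XD, GS, FK → queue [LE, XD, GS, FK]
Visit LE; enqueue UF, CV → queue [XD, GS, FK, UF, CV]
Visit XD; enqueue KK → queue [GS, FK, UF, CV, KK]
Visit GS; enqueue DX → queue [FK, UF, CV, KK, DX]
Visit FK → queue [UF, CV, KK, DX]
Visit UF; enqueue AF → queue [CV, KK, DX, AF]
Visit CV; enqueue BM, CC, JF → queue [KK, DX, AF, BM, CC, JF]
Visit KK; enqueue FA → queue [DX, AF, BM, CC, JF, FA]
Visit DX → queue [AF, BM, CC, JF, FA]
Visit AF → queue [BM, CC, JF, FA]
Visit BM → queue [CC, JF, FA]
Visit CC → queue [JF, FA]
Visit JF → queue [FA]
Visit FA → queue []

PW HZ LE XD GS FK UF CV KK DX AF BM CC JF FA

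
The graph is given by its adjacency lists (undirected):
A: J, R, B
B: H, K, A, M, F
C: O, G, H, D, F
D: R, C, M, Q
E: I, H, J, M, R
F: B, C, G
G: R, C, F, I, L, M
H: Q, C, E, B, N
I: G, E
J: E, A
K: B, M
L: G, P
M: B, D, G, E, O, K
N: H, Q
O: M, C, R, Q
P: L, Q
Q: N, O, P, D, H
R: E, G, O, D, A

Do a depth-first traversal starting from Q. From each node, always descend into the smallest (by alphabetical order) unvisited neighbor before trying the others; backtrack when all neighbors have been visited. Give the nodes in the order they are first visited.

Q → D → C → F → B → A → J → E → H → N → I → G → L → P → M → K → O → R

Visit Q
Q → D
D → C
C → F
F → B
B → A
A → J
J → E
E → H
H → N
E → I
I → G
G → L
L → P
G → M
M → K
M → O
O → R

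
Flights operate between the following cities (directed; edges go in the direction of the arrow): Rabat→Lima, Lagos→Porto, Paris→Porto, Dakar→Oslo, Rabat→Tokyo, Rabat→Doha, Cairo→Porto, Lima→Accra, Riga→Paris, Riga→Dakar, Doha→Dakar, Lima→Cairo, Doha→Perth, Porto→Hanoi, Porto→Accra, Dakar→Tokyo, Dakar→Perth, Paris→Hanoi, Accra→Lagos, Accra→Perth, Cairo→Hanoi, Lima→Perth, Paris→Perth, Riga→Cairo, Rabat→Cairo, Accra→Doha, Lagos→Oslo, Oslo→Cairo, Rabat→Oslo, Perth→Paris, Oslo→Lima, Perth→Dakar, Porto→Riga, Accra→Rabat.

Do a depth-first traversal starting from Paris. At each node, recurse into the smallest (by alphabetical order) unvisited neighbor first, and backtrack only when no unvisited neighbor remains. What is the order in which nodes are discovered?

Visit Paris
Paris → Hanoi
Paris → Perth
Perth → Dakar
Dakar → Oslo
Oslo → Cairo
Cairo → Porto
Porto → Accra
Accra → Doha
Accra → Lagos
Accra → Rabat
Rabat → Lima
Rabat → Tokyo
Porto → Riga

Paris, Hanoi, Perth, Dakar, Oslo, Cairo, Porto, Accra, Doha, Lagos, Rabat, Lima, Tokyo, Riga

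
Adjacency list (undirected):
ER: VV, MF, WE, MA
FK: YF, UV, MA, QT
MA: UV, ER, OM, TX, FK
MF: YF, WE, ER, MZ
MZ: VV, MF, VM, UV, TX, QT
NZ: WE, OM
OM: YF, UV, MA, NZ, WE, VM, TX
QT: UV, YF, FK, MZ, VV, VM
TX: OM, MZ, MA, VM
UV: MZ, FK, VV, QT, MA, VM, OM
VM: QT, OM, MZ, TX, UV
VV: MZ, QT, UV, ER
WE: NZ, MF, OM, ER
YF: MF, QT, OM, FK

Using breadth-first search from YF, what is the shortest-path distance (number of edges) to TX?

Level 0: YF
Level 1: FK, MF, OM, QT
Level 2: ER, MA, MZ, NZ, TX, UV, VM, VV, WE
TX first appears at level 2.

2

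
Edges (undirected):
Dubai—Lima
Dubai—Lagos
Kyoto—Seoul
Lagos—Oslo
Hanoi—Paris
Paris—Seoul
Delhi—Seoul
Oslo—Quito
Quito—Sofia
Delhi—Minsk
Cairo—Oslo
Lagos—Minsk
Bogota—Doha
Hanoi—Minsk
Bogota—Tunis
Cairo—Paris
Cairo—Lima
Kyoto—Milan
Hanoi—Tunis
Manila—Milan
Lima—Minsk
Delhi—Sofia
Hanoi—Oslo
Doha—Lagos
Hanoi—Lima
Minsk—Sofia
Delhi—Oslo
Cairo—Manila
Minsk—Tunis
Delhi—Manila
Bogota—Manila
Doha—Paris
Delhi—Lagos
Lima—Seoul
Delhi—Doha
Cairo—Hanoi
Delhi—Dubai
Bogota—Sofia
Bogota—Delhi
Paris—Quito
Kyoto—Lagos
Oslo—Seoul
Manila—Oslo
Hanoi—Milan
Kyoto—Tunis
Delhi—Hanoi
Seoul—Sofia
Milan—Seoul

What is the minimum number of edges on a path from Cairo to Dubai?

Level 0: Cairo
Level 1: Hanoi, Lima, Manila, Oslo, Paris
Level 2: Bogota, Delhi, Doha, Dubai, Lagos, Milan, Minsk, Quito, Seoul, Tunis
Level 3: Kyoto, Sofia
Dubai first appears at level 2.

2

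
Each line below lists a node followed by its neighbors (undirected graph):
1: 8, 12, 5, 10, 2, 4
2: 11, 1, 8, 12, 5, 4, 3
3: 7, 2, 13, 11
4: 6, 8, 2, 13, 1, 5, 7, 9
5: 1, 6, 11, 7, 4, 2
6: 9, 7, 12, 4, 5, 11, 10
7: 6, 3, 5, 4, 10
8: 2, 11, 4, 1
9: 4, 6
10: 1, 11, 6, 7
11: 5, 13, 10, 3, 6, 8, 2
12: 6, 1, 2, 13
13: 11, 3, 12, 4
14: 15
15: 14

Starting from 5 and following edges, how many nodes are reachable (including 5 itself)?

BFS from 5 visits: 5, 11, 7, 6, 4, 2, 1, 13, 10, 8, 3, 12, 9
Reachable nodes: 13 of 15 total.

13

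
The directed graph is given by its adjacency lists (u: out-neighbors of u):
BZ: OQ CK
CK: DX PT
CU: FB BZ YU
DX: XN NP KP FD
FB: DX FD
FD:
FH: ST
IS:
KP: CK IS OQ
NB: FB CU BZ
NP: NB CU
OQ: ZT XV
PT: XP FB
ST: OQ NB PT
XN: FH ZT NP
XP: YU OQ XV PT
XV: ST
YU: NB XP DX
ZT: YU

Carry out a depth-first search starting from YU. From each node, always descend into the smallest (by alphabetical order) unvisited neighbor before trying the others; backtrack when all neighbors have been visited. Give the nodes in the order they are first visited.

YU, DX, FD, KP, CK, PT, FB, XP, OQ, XV, ST, NB, BZ, CU, ZT, IS, NP, XN, FH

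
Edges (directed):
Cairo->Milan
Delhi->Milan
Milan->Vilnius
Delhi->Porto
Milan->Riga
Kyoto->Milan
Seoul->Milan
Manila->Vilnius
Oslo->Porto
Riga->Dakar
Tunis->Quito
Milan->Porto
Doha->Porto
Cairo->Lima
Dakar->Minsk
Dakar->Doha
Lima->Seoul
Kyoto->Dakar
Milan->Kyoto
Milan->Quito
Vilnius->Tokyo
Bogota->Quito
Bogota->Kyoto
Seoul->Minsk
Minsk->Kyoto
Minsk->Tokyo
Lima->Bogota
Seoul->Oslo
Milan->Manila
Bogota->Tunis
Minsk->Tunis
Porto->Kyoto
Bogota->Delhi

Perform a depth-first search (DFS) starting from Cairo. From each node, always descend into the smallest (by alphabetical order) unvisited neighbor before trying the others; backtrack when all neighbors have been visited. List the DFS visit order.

Visit Cairo
Cairo → Lima
Lima → Bogota
Bogota → Delhi
Delhi → Milan
Milan → Kyoto
Kyoto → Dakar
Dakar → Doha
Doha → Porto
Dakar → Minsk
Minsk → Tokyo
Minsk → Tunis
Tunis → Quito
Milan → Manila
Manila → Vilnius
Milan → Riga
Lima → Seoul
Seoul → Oslo

Cairo → Lima → Bogota → Delhi → Milan → Kyoto → Dakar → Doha → Porto → Minsk → Tokyo → Tunis → Quito → Manila → Vilnius → Riga → Seoul → Oslo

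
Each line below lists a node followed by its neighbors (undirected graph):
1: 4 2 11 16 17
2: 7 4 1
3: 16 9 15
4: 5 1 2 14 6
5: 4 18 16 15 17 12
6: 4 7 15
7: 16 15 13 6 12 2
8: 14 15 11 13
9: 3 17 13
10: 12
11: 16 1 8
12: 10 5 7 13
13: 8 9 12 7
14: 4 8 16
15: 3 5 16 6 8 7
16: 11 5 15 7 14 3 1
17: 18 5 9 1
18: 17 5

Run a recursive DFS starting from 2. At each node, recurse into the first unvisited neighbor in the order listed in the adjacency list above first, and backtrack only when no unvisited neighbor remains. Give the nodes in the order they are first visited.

2 → 7 → 16 → 11 → 1 → 4 → 5 → 18 → 17 → 9 → 3 → 15 → 6 → 8 → 14 → 13 → 12 → 10

Visit 2
2 → 7
7 → 16
16 → 11
11 → 1
1 → 4
4 → 5
5 → 18
18 → 17
17 → 9
9 → 3
3 → 15
15 → 6
15 → 8
8 → 14
8 → 13
13 → 12
12 → 10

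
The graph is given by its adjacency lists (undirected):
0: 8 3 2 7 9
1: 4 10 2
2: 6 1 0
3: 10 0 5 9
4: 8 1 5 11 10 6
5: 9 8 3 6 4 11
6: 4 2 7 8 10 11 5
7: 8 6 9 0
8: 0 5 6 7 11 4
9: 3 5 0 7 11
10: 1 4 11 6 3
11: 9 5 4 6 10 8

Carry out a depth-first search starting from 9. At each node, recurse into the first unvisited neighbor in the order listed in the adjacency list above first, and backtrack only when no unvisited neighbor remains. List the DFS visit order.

Visit 9
9 → 3
3 → 10
10 → 1
1 → 4
4 → 8
8 → 0
0 → 2
2 → 6
6 → 7
6 → 11
11 → 5

9, 3, 10, 1, 4, 8, 0, 2, 6, 7, 11, 5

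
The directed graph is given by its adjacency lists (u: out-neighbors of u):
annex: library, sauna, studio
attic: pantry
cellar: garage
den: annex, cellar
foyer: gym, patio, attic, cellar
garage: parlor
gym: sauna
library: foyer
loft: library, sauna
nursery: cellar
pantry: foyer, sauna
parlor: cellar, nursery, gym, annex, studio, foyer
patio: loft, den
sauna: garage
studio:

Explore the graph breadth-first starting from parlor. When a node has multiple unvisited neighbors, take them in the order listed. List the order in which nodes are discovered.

parlor, cellar, nursery, gym, annex, studio, foyer, garage, sauna, library, patio, attic, loft, den, pantry

Visit parlor; enqueue cellar, nursery, gym, annex, studio, foyer → queue [cellar, nursery, gym, annex, studio, foyer]
Visit cellar; enqueue garage → queue [nursery, gym, annex, studio, foyer, garage]
Visit nursery → queue [gym, annex, studio, foyer, garage]
Visit gym; enqueue sauna → queue [annex, studio, foyer, garage, sauna]
Visit annex; enqueue library → queue [studio, foyer, garage, sauna, library]
Visit studio → queue [foyer, garage, sauna, library]
Visit foyer; enqueue patio, attic → queue [garage, sauna, library, patio, attic]
Visit garage → queue [sauna, library, patio, attic]
Visit sauna → queue [library, patio, attic]
Visit library → queue [patio, attic]
Visit patio; enqueue loft, den → queue [attic, loft, den]
Visit attic; enqueue pantry → queue [loft, den, pantry]
Visit loft → queue [den, pantry]
Visit den → queue [pantry]
Visit pantry → queue []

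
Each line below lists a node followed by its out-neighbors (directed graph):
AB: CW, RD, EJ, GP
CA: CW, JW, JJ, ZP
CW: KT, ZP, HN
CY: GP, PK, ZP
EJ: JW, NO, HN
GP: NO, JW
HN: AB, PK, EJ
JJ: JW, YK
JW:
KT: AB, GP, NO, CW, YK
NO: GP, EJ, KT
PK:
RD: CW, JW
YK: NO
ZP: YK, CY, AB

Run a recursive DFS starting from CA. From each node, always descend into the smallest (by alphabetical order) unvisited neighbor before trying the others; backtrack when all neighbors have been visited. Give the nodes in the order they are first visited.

CA, CW, HN, AB, EJ, JW, NO, GP, KT, YK, RD, PK, ZP, CY, JJ

Visit CA
CA → CW
CW → HN
HN → AB
AB → EJ
EJ → JW
EJ → NO
NO → GP
NO → KT
KT → YK
AB → RD
HN → PK
CW → ZP
ZP → CY
CA → JJ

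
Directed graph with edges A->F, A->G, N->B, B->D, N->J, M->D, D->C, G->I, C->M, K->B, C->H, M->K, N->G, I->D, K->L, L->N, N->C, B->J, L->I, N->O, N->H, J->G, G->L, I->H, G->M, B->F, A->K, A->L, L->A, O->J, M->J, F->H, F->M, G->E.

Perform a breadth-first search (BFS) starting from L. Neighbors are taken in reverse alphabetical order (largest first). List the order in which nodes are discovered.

Visit L; enqueue N, I, A → queue [N, I, A]
Visit N; enqueue O, J, H, G, C, B → queue [I, A, O, J, H, G, C, B]
Visit I; enqueue D → queue [A, O, J, H, G, C, B, D]
Visit A; enqueue K, F → queue [O, J, H, G, C, B, D, K, F]
Visit O → queue [J, H, G, C, B, D, K, F]
Visit J → queue [H, G, C, B, D, K, F]
Visit H → queue [G, C, B, D, K, F]
Visit G; enqueue M, E → queue [C, B, D, K, F, M, E]
Visit C → queue [B, D, K, F, M, E]
Visit B → queue [D, K, F, M, E]
Visit D → queue [K, F, M, E]
Visit K → queue [F, M, E]
Visit F → queue [M, E]
Visit M → queue [E]
Visit E → queue []

L, N, I, A, O, J, H, G, C, B, D, K, F, M, E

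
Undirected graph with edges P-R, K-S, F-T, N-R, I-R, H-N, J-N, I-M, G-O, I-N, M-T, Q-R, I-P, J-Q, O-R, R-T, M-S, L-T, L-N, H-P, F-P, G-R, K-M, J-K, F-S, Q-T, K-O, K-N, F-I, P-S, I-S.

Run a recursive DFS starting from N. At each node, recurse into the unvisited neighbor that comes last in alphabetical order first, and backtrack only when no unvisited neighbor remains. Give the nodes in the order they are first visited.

N → R → T → Q → J → K → S → P → I → M → F → H → O → G → L

Visit N
N → R
R → T
T → Q
Q → J
J → K
K → S
S → P
P → I
I → M
I → F
P → H
K → O
O → G
T → L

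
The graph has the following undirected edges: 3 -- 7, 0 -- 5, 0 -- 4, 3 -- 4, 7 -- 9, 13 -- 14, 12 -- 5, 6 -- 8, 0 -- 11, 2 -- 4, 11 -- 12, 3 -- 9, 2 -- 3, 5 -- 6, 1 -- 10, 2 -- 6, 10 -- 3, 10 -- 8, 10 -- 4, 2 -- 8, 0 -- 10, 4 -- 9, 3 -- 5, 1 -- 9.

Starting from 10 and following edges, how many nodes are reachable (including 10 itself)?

13

BFS from 10 visits: 10, 0, 1, 3, 4, 8, 5, 11, 9, 2, 7, 6, 12
Reachable nodes: 13 of 15 total.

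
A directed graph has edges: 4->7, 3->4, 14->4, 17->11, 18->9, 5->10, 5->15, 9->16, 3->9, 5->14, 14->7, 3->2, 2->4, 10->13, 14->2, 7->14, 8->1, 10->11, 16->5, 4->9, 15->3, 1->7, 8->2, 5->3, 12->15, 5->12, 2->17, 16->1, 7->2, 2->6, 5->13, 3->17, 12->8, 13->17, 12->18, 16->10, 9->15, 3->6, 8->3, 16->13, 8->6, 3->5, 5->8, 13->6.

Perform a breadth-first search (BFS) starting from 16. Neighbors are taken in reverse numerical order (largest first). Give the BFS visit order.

16 → 13 → 10 → 5 → 1 → 17 → 6 → 11 → 15 → 14 → 12 → 8 → 3 → 7 → 4 → 2 → 18 → 9

Visit 16; enqueue 13, 10, 5, 1 → queue [13, 10, 5, 1]
Visit 13; enqueue 17, 6 → queue [10, 5, 1, 17, 6]
Visit 10; enqueue 11 → queue [5, 1, 17, 6, 11]
Visit 5; enqueue 15, 14, 12, 8, 3 → queue [1, 17, 6, 11, 15, 14, 12, 8, 3]
Visit 1; enqueue 7 → queue [17, 6, 11, 15, 14, 12, 8, 3, 7]
Visit 17 → queue [6, 11, 15, 14, 12, 8, 3, 7]
Visit 6 → queue [11, 15, 14, 12, 8, 3, 7]
Visit 11 → queue [15, 14, 12, 8, 3, 7]
Visit 15 → queue [14, 12, 8, 3, 7]
Visit 14; enqueue 4, 2 → queue [12, 8, 3, 7, 4, 2]
Visit 12; enqueue 18 → queue [8, 3, 7, 4, 2, 18]
Visit 8 → queue [3, 7, 4, 2, 18]
Visit 3; enqueue 9 → queue [7, 4, 2, 18, 9]
Visit 7 → queue [4, 2, 18, 9]
Visit 4 → queue [2, 18, 9]
Visit 2 → queue [18, 9]
Visit 18 → queue [9]
Visit 9 → queue []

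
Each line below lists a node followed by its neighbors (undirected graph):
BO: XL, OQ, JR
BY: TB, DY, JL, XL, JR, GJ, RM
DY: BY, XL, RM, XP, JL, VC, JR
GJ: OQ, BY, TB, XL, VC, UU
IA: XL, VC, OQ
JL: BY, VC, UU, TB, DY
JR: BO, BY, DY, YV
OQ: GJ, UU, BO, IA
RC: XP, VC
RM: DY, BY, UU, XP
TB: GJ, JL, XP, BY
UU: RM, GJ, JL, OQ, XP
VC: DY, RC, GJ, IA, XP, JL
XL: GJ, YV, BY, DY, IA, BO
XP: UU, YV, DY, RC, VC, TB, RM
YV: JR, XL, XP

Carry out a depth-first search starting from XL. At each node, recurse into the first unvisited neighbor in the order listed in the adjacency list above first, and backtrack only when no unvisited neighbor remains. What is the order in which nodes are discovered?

XL GJ OQ UU RM DY BY TB JL VC RC XP YV JR BO IA

Visit XL
XL → GJ
GJ → OQ
OQ → UU
UU → RM
RM → DY
DY → BY
BY → TB
TB → JL
JL → VC
VC → RC
RC → XP
XP → YV
YV → JR
JR → BO
VC → IA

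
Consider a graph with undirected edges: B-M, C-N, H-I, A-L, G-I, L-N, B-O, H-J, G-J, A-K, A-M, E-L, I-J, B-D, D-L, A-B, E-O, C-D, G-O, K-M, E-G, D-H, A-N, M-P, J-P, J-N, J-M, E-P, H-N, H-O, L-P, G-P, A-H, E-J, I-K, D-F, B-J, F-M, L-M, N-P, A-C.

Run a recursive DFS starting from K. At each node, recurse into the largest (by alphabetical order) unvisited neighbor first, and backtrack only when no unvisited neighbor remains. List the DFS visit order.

Visit K
K → M
M → P
P → N
N → L
L → E
E → O
O → H
H → J
J → I
I → G
J → B
B → D
D → F
D → C
C → A

K M P N L E O H J I G B D F C A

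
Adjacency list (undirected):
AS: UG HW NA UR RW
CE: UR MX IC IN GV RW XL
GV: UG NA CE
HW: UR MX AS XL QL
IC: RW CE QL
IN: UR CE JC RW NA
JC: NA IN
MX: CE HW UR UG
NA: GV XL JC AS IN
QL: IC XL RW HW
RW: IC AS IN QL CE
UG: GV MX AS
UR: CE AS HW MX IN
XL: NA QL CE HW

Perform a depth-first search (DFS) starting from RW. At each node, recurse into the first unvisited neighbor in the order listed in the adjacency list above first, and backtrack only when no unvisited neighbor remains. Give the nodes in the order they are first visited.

RW, IC, CE, UR, AS, UG, GV, NA, XL, QL, HW, MX, JC, IN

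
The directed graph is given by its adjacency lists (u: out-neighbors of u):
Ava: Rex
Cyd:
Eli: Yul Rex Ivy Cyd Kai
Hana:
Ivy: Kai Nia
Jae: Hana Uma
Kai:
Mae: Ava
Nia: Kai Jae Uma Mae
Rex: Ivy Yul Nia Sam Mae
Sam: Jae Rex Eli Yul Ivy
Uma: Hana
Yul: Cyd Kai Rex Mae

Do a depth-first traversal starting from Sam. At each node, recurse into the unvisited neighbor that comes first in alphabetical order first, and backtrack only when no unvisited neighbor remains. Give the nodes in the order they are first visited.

Visit Sam
Sam → Eli
Eli → Cyd
Eli → Ivy
Ivy → Kai
Ivy → Nia
Nia → Jae
Jae → Hana
Jae → Uma
Nia → Mae
Mae → Ava
Ava → Rex
Rex → Yul

Sam, Eli, Cyd, Ivy, Kai, Nia, Jae, Hana, Uma, Mae, Ava, Rex, Yul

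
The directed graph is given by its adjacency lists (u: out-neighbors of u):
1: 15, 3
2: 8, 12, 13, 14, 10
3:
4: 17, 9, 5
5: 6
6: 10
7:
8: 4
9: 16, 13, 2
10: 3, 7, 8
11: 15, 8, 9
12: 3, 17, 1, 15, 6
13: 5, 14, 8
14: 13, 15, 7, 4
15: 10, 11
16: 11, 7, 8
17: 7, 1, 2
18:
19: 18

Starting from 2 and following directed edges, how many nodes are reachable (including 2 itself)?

17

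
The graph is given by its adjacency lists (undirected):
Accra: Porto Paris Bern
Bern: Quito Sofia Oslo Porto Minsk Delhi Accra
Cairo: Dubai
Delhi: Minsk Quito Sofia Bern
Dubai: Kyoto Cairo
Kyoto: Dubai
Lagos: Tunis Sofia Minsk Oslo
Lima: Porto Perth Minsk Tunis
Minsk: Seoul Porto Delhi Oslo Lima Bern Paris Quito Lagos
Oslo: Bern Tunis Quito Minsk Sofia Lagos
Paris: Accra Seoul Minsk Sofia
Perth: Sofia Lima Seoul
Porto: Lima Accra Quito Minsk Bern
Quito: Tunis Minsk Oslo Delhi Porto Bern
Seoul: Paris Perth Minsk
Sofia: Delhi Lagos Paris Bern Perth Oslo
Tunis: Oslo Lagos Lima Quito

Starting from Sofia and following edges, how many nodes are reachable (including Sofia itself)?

BFS from Sofia visits: Sofia, Delhi, Lagos, Paris, Bern, Perth, Oslo, Minsk, Quito, Tunis, Accra, Seoul, Porto, Lima
Reachable nodes: 14 of 17 total.

14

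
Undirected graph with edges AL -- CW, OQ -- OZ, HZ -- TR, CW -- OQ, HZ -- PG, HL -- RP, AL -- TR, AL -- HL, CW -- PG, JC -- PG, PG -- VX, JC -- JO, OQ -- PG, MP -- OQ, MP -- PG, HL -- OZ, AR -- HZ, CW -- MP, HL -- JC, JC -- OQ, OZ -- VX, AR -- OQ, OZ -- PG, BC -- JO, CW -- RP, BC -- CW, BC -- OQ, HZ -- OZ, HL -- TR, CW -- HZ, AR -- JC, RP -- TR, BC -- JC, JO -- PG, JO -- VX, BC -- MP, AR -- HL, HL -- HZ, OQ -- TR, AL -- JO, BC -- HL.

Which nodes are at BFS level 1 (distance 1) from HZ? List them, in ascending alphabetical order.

Level 0: HZ
Level 1: AR, CW, HL, OZ, PG, TR
Level 2: AL, BC, JC, JO, MP, OQ, RP, VX

AR, CW, HL, OZ, PG, TR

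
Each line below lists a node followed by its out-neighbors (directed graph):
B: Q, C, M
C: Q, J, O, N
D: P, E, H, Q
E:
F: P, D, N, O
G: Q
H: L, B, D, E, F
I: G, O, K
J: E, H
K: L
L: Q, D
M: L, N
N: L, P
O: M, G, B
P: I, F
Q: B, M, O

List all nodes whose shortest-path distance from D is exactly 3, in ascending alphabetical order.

Level 0: D
Level 1: E, H, P, Q
Level 2: B, F, I, L, M, O
Level 3: C, G, K, N
Level 4: J

C, G, K, N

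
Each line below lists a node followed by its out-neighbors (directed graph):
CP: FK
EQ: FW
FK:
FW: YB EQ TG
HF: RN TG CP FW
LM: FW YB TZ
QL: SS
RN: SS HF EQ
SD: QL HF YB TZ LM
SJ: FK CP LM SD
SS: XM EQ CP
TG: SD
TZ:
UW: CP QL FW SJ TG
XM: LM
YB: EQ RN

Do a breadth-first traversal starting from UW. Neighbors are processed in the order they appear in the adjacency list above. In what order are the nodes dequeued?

UW -> CP -> QL -> FW -> SJ -> TG -> FK -> SS -> YB -> EQ -> LM -> SD -> XM -> RN -> TZ -> HF

Visit UW; enqueue CP, QL, FW, SJ, TG → queue [CP, QL, FW, SJ, TG]
Visit CP; enqueue FK → queue [QL, FW, SJ, TG, FK]
Visit QL; enqueue SS → queue [FW, SJ, TG, FK, SS]
Visit FW; enqueue YB, EQ → queue [SJ, TG, FK, SS, YB, EQ]
Visit SJ; enqueue LM, SD → queue [TG, FK, SS, YB, EQ, LM, SD]
Visit TG → queue [FK, SS, YB, EQ, LM, SD]
Visit FK → queue [SS, YB, EQ, LM, SD]
Visit SS; enqueue XM → queue [YB, EQ, LM, SD, XM]
Visit YB; enqueue RN → queue [EQ, LM, SD, XM, RN]
Visit EQ → queue [LM, SD, XM, RN]
Visit LM; enqueue TZ → queue [SD, XM, RN, TZ]
Visit SD; enqueue HF → queue [XM, RN, TZ, HF]
Visit XM → queue [RN, TZ, HF]
Visit RN → queue [TZ, HF]
Visit TZ → queue [HF]
Visit HF → queue []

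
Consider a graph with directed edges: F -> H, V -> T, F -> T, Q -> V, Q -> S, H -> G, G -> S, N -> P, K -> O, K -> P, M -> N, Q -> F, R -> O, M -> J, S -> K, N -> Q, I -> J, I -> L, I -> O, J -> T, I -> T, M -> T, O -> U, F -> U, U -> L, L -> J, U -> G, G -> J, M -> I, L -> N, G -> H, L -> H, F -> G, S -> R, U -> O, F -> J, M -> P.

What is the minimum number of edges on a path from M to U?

3

Level 0: M
Level 1: I, J, N, P, T
Level 2: L, O, Q
Level 3: F, H, S, U, V
Level 4: G, K, R
U first appears at level 3.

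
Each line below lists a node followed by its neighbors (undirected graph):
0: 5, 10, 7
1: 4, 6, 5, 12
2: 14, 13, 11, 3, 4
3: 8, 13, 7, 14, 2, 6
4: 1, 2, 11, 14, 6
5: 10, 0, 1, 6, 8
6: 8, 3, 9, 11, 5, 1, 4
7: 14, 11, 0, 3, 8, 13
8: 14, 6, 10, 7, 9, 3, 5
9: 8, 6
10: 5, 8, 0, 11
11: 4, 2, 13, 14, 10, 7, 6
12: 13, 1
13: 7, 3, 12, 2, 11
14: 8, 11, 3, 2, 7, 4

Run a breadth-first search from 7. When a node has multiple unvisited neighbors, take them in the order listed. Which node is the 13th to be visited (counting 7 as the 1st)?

9

Visit 7; enqueue 14, 11, 0, 3, 8, 13 → queue [14, 11, 0, 3, 8, 13]
Visit 14; enqueue 2, 4 → queue [11, 0, 3, 8, 13, 2, 4]
Visit 11; enqueue 10, 6 → queue [0, 3, 8, 13, 2, 4, 10, 6]
Visit 0; enqueue 5 → queue [3, 8, 13, 2, 4, 10, 6, 5]
Visit 3 → queue [8, 13, 2, 4, 10, 6, 5]
Visit 8; enqueue 9 → queue [13, 2, 4, 10, 6, 5, 9]
Visit 13; enqueue 12 → queue [2, 4, 10, 6, 5, 9, 12]
Visit 2 → queue [4, 10, 6, 5, 9, 12]
Visit 4; enqueue 1 → queue [10, 6, 5, 9, 12, 1]
Visit 10 → queue [6, 5, 9, 12, 1]
Visit 6 → queue [5, 9, 12, 1]
Visit 5 → queue [9, 12, 1]
Visit 9 → queue [12, 1]
Visit 12 → queue [1]
Visit 1 → queue []

Visit order: 7, 14, 11, 0, 3, 8, 13, 2, 4, 10, 6, 5, 9, 12, 1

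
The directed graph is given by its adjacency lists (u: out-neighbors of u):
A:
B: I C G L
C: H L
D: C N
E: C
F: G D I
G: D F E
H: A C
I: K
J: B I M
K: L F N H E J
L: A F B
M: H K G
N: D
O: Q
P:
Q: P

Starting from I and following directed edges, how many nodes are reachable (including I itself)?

BFS from I visits: I, K, E, F, H, J, L, N, C, D, G, A, B, M
Reachable nodes: 14 of 17 total.

14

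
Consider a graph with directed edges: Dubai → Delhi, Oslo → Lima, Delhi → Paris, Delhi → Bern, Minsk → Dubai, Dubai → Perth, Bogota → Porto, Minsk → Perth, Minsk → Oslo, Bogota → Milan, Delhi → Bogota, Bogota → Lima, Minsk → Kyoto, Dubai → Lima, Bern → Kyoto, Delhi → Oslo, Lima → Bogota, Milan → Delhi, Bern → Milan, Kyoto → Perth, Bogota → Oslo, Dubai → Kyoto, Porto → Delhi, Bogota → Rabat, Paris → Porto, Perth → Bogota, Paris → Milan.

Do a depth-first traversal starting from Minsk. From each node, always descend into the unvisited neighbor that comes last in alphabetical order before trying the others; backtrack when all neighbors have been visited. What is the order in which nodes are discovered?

Minsk → Perth → Bogota → Rabat → Porto → Delhi → Paris → Milan → Oslo → Lima → Bern → Kyoto → Dubai

Visit Minsk
Minsk → Perth
Perth → Bogota
Bogota → Rabat
Bogota → Porto
Porto → Delhi
Delhi → Paris
Paris → Milan
Delhi → Oslo
Oslo → Lima
Delhi → Bern
Bern → Kyoto
Minsk → Dubai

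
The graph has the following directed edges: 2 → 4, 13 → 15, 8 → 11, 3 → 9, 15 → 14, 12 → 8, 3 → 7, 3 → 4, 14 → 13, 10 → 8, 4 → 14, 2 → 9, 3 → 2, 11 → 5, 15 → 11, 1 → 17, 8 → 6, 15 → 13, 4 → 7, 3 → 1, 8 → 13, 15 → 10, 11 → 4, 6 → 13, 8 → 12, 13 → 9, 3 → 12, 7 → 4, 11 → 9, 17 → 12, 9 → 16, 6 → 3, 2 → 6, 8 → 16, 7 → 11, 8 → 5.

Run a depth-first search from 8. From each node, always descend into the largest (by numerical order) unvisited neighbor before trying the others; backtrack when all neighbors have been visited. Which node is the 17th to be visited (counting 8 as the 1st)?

Visit 8
8 → 16
8 → 13
13 → 15
15 → 14
15 → 11
11 → 9
11 → 5
11 → 4
4 → 7
15 → 10
8 → 12
8 → 6
6 → 3
3 → 2
3 → 1
1 → 17

Visit order: 8, 16, 13, 15, 14, 11, 9, 5, 4, 7, 10, 12, 6, 3, 2, 1, 17

17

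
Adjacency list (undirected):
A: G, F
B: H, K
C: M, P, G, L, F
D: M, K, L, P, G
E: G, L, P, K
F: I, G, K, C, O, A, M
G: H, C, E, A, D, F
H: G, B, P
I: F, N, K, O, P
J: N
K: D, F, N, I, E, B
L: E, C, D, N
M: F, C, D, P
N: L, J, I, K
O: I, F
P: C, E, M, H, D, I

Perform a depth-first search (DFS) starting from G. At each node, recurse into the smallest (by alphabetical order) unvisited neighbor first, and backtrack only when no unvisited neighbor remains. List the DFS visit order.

Visit G
G → A
A → F
F → C
C → L
L → D
D → K
K → B
B → H
H → P
P → E
P → I
I → N
N → J
I → O
P → M

G A F C L D K B H P E I N J O M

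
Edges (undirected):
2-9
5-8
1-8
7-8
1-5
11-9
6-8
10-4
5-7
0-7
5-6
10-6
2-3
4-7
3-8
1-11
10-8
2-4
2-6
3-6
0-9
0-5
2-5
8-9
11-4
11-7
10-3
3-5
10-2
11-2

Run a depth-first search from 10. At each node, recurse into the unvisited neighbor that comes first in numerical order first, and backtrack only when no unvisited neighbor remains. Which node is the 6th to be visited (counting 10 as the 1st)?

Visit 10
10 → 2
2 → 3
3 → 5
5 → 0
0 → 7
7 → 4
4 → 11
11 → 1
1 → 8
8 → 6
8 → 9

Visit order: 10, 2, 3, 5, 0, 7, 4, 11, 1, 8, 6, 9

7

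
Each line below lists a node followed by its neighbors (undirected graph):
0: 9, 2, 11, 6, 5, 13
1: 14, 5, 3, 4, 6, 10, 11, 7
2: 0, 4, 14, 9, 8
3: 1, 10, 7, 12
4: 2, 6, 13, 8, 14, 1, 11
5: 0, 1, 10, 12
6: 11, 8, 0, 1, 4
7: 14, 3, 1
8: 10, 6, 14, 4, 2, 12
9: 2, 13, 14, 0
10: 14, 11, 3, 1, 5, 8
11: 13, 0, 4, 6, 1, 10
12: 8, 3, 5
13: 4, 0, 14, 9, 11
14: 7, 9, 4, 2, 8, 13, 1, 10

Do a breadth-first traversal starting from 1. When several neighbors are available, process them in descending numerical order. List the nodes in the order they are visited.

1 → 14 → 11 → 10 → 7 → 6 → 5 → 4 → 3 → 13 → 9 → 8 → 2 → 0 → 12

Visit 1; enqueue 14, 11, 10, 7, 6, 5, 4, 3 → queue [14, 11, 10, 7, 6, 5, 4, 3]
Visit 14; enqueue 13, 9, 8, 2 → queue [11, 10, 7, 6, 5, 4, 3, 13, 9, 8, 2]
Visit 11; enqueue 0 → queue [10, 7, 6, 5, 4, 3, 13, 9, 8, 2, 0]
Visit 10 → queue [7, 6, 5, 4, 3, 13, 9, 8, 2, 0]
Visit 7 → queue [6, 5, 4, 3, 13, 9, 8, 2, 0]
Visit 6 → queue [5, 4, 3, 13, 9, 8, 2, 0]
Visit 5; enqueue 12 → queue [4, 3, 13, 9, 8, 2, 0, 12]
Visit 4 → queue [3, 13, 9, 8, 2, 0, 12]
Visit 3 → queue [13, 9, 8, 2, 0, 12]
Visit 13 → queue [9, 8, 2, 0, 12]
Visit 9 → queue [8, 2, 0, 12]
Visit 8 → queue [2, 0, 12]
Visit 2 → queue [0, 12]
Visit 0 → queue [12]
Visit 12 → queue []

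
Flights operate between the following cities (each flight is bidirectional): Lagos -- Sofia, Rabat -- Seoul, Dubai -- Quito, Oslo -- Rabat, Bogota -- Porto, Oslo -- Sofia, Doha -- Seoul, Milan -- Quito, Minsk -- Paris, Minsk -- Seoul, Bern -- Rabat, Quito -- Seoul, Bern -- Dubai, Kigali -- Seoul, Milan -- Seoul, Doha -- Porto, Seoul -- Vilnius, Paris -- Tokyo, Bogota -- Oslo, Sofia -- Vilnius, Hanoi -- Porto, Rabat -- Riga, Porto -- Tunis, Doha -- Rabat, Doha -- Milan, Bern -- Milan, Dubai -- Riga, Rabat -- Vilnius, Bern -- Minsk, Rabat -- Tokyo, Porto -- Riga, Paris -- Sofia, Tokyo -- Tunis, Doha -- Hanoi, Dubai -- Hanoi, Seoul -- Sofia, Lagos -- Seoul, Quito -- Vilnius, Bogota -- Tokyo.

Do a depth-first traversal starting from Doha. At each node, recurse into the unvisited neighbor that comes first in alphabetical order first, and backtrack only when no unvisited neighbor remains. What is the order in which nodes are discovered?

Doha Hanoi Dubai Bern Milan Quito Seoul Kigali Lagos Sofia Oslo Bogota Porto Riga Rabat Tokyo Paris Minsk Tunis Vilnius

Visit Doha
Doha → Hanoi
Hanoi → Dubai
Dubai → Bern
Bern → Milan
Milan → Quito
Quito → Seoul
Seoul → Kigali
Seoul → Lagos
Lagos → Sofia
Sofia → Oslo
Oslo → Bogota
Bogota → Porto
Porto → Riga
Riga → Rabat
Rabat → Tokyo
Tokyo → Paris
Paris → Minsk
Tokyo → Tunis
Rabat → Vilnius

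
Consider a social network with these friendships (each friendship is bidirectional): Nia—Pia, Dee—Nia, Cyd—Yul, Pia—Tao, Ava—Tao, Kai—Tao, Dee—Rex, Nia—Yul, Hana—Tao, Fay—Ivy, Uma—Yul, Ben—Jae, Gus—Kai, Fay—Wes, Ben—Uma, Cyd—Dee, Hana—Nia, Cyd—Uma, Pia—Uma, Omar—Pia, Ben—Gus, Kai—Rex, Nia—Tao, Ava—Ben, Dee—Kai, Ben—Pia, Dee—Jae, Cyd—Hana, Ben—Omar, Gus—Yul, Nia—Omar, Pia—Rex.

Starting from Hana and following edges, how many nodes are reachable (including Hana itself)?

15

BFS from Hana visits: Hana, Tao, Nia, Cyd, Pia, Kai, Ava, Yul, Omar, Dee, Uma, Rex, Ben, Gus, Jae
Reachable nodes: 15 of 18 total.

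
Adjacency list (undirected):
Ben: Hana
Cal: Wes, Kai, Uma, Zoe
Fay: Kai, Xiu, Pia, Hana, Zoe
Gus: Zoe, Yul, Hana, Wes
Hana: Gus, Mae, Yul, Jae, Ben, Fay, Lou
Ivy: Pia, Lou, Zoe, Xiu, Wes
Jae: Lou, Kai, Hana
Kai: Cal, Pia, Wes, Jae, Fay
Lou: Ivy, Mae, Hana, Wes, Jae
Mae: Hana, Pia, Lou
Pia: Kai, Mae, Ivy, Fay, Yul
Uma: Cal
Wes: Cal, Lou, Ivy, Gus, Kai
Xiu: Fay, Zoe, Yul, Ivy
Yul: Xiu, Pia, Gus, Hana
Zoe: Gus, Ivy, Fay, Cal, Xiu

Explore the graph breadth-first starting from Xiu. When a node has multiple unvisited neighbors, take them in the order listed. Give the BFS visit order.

Xiu Fay Zoe Yul Ivy Kai Pia Hana Gus Cal Lou Wes Jae Mae Ben Uma

Visit Xiu; enqueue Fay, Zoe, Yul, Ivy → queue [Fay, Zoe, Yul, Ivy]
Visit Fay; enqueue Kai, Pia, Hana → queue [Zoe, Yul, Ivy, Kai, Pia, Hana]
Visit Zoe; enqueue Gus, Cal → queue [Yul, Ivy, Kai, Pia, Hana, Gus, Cal]
Visit Yul → queue [Ivy, Kai, Pia, Hana, Gus, Cal]
Visit Ivy; enqueue Lou, Wes → queue [Kai, Pia, Hana, Gus, Cal, Lou, Wes]
Visit Kai; enqueue Jae → queue [Pia, Hana, Gus, Cal, Lou, Wes, Jae]
Visit Pia; enqueue Mae → queue [Hana, Gus, Cal, Lou, Wes, Jae, Mae]
Visit Hana; enqueue Ben → queue [Gus, Cal, Lou, Wes, Jae, Mae, Ben]
Visit Gus → queue [Cal, Lou, Wes, Jae, Mae, Ben]
Visit Cal; enqueue Uma → queue [Lou, Wes, Jae, Mae, Ben, Uma]
Visit Lou → queue [Wes, Jae, Mae, Ben, Uma]
Visit Wes → queue [Jae, Mae, Ben, Uma]
Visit Jae → queue [Mae, Ben, Uma]
Visit Mae → queue [Ben, Uma]
Visit Ben → queue [Uma]
Visit Uma → queue []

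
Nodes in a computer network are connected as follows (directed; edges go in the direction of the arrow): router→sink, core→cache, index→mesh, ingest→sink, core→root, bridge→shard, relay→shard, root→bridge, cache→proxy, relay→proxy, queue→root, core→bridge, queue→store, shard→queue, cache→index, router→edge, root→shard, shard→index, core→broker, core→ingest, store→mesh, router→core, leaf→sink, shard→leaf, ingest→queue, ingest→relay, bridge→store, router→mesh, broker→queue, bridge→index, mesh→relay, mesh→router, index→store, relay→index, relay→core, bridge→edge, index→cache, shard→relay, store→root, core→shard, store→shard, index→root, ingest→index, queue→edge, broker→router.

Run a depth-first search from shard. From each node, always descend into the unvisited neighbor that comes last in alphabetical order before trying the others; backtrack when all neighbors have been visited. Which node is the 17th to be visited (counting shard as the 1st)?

Visit shard
shard → relay
relay → proxy
relay → index
index → store
store → root
root → bridge
bridge → edge
store → mesh
mesh → router
router → sink
router → core
core → ingest
ingest → queue
core → cache
core → broker
shard → leaf

Visit order: shard, relay, proxy, index, store, root, bridge, edge, mesh, router, sink, core, ingest, queue, cache, broker, leaf

leaf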